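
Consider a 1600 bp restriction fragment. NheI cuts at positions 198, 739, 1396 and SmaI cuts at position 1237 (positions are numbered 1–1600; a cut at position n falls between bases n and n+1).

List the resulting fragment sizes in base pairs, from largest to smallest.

541, 498, 204, 198, 159 bp

Combined cut positions (sorted): 198, 739, 1237, 1396.
Linear molecule, 4 cuts → 5 fragments:
  198 − 0 = 198 bp
  739 − 198 = 541 bp
  1237 − 739 = 498 bp
  1396 − 1237 = 159 bp
  1600 − 1396 = 204 bp
Sorted largest to smallest: 541, 498, 204, 198, 159 bp.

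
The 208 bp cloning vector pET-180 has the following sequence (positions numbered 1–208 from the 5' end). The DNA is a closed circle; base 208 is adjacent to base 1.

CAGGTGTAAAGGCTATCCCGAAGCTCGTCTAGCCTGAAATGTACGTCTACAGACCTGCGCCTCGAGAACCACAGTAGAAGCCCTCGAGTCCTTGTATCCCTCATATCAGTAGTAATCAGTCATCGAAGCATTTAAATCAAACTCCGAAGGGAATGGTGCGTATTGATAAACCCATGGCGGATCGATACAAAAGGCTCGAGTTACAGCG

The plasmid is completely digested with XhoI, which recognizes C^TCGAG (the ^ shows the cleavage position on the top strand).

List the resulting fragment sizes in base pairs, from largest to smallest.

XhoI sites (CTCGAG) start at positions 61, 83, 195.
XhoI cuts after the first base of each site, so after positions 61, 83, 195.
Circular molecule, 3 cuts → 3 fragments:
  62–83 → 22 bp
  84–195 → 112 bp
  196–208 then 1–61 → 13 + 61 = 74 bp
Sorted largest to smallest: 112, 74, 22 bp.

112, 74, 22 bp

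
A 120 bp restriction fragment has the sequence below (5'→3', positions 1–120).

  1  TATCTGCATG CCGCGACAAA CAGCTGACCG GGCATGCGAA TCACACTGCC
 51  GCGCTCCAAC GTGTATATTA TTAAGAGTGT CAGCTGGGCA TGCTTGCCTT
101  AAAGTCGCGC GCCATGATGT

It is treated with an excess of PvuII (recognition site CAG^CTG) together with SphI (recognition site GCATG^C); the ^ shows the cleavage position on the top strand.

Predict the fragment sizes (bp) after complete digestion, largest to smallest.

47, 28, 13, 13, 10, 9 bp

PvuII sites (CAGCTG) start at positions 21, 81.
PvuII cuts after base 3 of each site, so after positions 23, 83.
SphI sites (GCATGC) start at positions 6, 32, 88.
SphI cuts after base 5 of each site (before the last base), so after positions 10, 36, 92.
Combined cut positions: 10, 23, 36, 83, 92.
Linear molecule, 5 cuts → 6 fragments:
  1–10 → 10 bp
  11–23 → 13 bp
  24–36 → 13 bp
  37–83 → 47 bp
  84–92 → 9 bp
  93–120 → 28 bp
Sorted largest to smallest: 47, 28, 13, 13, 10, 9 bp.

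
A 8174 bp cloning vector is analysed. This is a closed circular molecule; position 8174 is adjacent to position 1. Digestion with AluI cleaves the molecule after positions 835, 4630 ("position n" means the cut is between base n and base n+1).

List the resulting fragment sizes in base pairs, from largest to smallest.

Circular molecule, 2 cuts → 2 fragments:
  4630 − 835 = 3795 bp
  wrap: 8174 − 4630 + 835 = 4379 bp
Sorted largest to smallest: 4379, 3795 bp.

4379, 3795 bp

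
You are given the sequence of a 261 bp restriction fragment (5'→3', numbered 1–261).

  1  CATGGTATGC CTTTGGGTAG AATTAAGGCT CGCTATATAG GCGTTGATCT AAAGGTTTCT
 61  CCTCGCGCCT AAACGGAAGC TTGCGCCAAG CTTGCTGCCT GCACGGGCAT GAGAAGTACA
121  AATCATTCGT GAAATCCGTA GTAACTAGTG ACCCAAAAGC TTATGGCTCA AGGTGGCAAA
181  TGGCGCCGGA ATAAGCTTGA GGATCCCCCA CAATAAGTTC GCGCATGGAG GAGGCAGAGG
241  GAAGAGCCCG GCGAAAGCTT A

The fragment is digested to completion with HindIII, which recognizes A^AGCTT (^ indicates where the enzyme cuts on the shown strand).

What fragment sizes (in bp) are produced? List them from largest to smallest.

HindIII sites (AAGCTT) start at positions 77, 88, 157, 193, 255.
HindIII cuts after the first base of each site, so after positions 77, 88, 157, 193, 255.
Linear molecule, 5 cuts → 6 fragments:
  1–77 → 77 bp
  78–88 → 11 bp
  89–157 → 69 bp
  158–193 → 36 bp
  194–255 → 62 bp
  256–261 → 6 bp
Sorted largest to smallest: 77, 69, 62, 36, 11, 6 bp.

77, 69, 62, 36, 11, 6 bp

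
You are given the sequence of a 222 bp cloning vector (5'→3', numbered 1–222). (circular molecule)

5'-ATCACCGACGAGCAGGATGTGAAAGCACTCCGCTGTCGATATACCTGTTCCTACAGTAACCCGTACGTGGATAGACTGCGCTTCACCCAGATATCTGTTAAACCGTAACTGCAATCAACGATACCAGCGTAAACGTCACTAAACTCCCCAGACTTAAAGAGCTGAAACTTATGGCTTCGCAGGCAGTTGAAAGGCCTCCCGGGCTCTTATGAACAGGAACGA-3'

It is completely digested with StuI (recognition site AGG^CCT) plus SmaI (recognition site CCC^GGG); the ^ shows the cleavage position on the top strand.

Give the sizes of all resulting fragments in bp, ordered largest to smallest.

216, 6 bp

The StuI site (AGGCCT) starts at position 192.
StuI cuts after base 3 of each site, so after position 194.
The SmaI site (CCCGGG) starts at position 198.
SmaI cuts after base 3 of each site, so after position 200.
Combined cut positions: 194, 200.
Circular molecule, 2 cuts → 2 fragments:
  195–200 → 6 bp
  201–222 then 1–194 → 22 + 194 = 216 bp
Sorted largest to smallest: 216, 6 bp.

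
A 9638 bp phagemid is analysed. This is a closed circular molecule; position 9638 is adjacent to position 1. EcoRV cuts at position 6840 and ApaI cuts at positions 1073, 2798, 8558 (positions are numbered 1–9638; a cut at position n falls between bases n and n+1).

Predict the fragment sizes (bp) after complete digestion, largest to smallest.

4042, 2153, 1725, 1718 bp

Combined cut positions (sorted): 1073, 2798, 6840, 8558.
Circular molecule, 4 cuts → 4 fragments:
  2798 − 1073 = 1725 bp
  6840 − 2798 = 4042 bp
  8558 − 6840 = 1718 bp
  wrap: 9638 − 8558 + 1073 = 2153 bp
Sorted largest to smallest: 4042, 2153, 1725, 1718 bp.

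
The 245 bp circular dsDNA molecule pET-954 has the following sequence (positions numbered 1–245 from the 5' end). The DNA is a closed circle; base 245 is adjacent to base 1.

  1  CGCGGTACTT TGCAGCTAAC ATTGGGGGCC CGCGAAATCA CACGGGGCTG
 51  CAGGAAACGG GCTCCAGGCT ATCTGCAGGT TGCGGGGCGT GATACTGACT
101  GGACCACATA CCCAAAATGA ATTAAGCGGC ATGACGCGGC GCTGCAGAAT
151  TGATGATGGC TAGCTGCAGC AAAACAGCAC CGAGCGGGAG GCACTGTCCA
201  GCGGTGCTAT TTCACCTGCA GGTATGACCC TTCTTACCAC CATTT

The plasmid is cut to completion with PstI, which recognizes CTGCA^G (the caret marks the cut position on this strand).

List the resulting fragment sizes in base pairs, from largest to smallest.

PstI sites (CTGCAG) start at positions 48, 73, 142, 164, 216.
PstI cuts after base 5 of each site (before the last base), so after positions 52, 77, 146, 168, 220.
Circular molecule, 5 cuts → 5 fragments:
  53–77 → 25 bp
  78–146 → 69 bp
  147–168 → 22 bp
  169–220 → 52 bp
  221–245 then 1–52 → 25 + 52 = 77 bp
Sorted largest to smallest: 77, 69, 52, 25, 22 bp.

77, 69, 52, 25, 22 bp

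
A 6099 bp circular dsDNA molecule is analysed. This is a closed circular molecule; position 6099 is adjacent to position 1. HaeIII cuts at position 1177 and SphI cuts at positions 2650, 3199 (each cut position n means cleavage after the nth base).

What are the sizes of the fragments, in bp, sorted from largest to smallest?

4077, 1473, 549 bp

Combined cut positions (sorted): 1177, 2650, 3199.
Circular molecule, 3 cuts → 3 fragments:
  2650 − 1177 = 1473 bp
  3199 − 2650 = 549 bp
  wrap: 6099 − 3199 + 1177 = 4077 bp
Sorted largest to smallest: 4077, 1473, 549 bp.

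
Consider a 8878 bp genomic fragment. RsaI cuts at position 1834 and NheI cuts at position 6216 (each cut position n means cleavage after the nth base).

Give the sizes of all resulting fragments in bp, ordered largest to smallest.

4382, 2662, 1834 bp

Combined cut positions (sorted): 1834, 6216.
Linear molecule, 2 cuts → 3 fragments:
  1834 − 0 = 1834 bp
  6216 − 1834 = 4382 bp
  8878 − 6216 = 2662 bp
Sorted largest to smallest: 4382, 2662, 1834 bp.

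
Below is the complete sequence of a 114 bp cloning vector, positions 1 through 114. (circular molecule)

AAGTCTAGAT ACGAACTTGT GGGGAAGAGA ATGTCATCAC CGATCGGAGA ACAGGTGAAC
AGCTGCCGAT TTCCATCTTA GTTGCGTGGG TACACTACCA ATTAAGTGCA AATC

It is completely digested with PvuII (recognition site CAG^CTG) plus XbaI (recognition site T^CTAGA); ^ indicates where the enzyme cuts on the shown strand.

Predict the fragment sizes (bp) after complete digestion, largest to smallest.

58, 56 bp

The PvuII site (CAGCTG) starts at position 60.
PvuII cuts after base 3 of each site, so after position 62.
The XbaI site (TCTAGA) starts at position 4.
XbaI cuts after the first base of each site, so after position 4.
Combined cut positions: 4, 62.
Circular molecule, 2 cuts → 2 fragments:
  5–62 → 58 bp
  63–114 then 1–4 → 52 + 4 = 56 bp
Sorted largest to smallest: 58, 56 bp.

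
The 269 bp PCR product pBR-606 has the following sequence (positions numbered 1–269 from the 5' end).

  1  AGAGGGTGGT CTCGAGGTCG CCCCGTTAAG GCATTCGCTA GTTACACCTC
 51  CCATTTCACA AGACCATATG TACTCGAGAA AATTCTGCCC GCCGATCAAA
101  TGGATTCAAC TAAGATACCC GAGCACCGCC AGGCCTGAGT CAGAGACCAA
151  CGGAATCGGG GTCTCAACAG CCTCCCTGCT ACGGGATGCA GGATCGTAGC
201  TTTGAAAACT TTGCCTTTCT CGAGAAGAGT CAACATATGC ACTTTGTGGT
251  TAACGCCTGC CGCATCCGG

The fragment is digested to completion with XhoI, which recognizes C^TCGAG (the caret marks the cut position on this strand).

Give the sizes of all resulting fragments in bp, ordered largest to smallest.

146, 62, 50, 11 bp

XhoI sites (CTCGAG) start at positions 11, 73, 219.
XhoI cuts after the first base of each site, so after positions 11, 73, 219.
Linear molecule, 3 cuts → 4 fragments:
  1–11 → 11 bp
  12–73 → 62 bp
  74–219 → 146 bp
  220–269 → 50 bp
Sorted largest to smallest: 146, 62, 50, 11 bp.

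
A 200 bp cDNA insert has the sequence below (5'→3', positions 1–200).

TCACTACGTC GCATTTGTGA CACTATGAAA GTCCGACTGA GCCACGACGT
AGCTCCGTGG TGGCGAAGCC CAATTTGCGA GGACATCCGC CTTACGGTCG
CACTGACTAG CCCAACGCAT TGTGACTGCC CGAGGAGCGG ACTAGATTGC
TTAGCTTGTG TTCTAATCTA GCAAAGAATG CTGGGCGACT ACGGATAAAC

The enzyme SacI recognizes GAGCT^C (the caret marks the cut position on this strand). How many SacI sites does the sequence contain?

0

No occurrence of GAGCTC is present in the sequence.
SacI does not cut: 0 sites.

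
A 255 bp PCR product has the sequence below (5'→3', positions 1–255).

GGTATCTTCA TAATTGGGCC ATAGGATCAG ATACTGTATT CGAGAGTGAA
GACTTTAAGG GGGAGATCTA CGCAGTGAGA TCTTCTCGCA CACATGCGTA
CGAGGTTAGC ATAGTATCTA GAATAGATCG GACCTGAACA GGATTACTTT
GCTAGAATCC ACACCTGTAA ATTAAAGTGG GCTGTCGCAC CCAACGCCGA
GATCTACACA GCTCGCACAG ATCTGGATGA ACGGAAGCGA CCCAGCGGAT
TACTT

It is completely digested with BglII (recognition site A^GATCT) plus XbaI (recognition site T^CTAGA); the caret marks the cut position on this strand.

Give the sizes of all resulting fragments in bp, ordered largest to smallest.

BglII sites (AGATCT) start at positions 64, 78, 200, 219.
BglII cuts after the first base of each site, so after positions 64, 78, 200, 219.
The XbaI site (TCTAGA) starts at position 117.
XbaI cuts after the first base of each site, so after position 117.
Combined cut positions: 64, 78, 117, 200, 219.
Linear molecule, 5 cuts → 6 fragments:
  1–64 → 64 bp
  65–78 → 14 bp
  79–117 → 39 bp
  118–200 → 83 bp
  201–219 → 19 bp
  220–255 → 36 bp
Sorted largest to smallest: 83, 64, 39, 36, 19, 14 bp.

83, 64, 39, 36, 19, 14 bp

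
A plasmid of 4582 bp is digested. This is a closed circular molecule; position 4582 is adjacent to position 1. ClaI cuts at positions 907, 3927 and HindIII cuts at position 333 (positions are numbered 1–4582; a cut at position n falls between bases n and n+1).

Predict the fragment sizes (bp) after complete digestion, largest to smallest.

Combined cut positions (sorted): 333, 907, 3927.
Circular molecule, 3 cuts → 3 fragments:
  907 − 333 = 574 bp
  3927 − 907 = 3020 bp
  wrap: 4582 − 3927 + 333 = 988 bp
Sorted largest to smallest: 3020, 988, 574 bp.

3020, 988, 574 bp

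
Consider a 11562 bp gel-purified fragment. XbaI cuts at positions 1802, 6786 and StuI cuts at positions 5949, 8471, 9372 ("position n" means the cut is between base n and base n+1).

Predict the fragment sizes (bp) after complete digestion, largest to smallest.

Combined cut positions (sorted): 1802, 5949, 6786, 8471, 9372.
Linear molecule, 5 cuts → 6 fragments:
  1802 − 0 = 1802 bp
  5949 − 1802 = 4147 bp
  6786 − 5949 = 837 bp
  8471 − 6786 = 1685 bp
  9372 − 8471 = 901 bp
  11562 − 9372 = 2190 bp
Sorted largest to smallest: 4147, 2190, 1802, 1685, 901, 837 bp.

4147, 2190, 1802, 1685, 901, 837 bp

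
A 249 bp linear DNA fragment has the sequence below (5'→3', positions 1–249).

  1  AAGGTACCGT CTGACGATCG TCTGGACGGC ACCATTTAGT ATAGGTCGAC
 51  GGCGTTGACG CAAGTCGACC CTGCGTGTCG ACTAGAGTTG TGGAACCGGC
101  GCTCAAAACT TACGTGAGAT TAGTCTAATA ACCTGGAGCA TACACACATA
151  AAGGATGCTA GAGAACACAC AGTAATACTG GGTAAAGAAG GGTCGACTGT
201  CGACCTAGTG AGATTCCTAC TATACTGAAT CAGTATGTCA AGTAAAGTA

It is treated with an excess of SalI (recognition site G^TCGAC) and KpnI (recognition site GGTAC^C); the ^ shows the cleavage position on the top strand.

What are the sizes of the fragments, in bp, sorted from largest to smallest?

SalI sites (GTCGAC) start at positions 45, 64, 77, 192, 199.
SalI cuts after the first base of each site, so after positions 45, 64, 77, 192, 199.
The KpnI site (GGTACC) starts at position 3.
KpnI cuts after base 5 of each site (before the last base), so after position 7.
Combined cut positions: 7, 45, 64, 77, 192, 199.
Linear molecule, 6 cuts → 7 fragments:
  1–7 → 7 bp
  8–45 → 38 bp
  46–64 → 19 bp
  65–77 → 13 bp
  78–192 → 115 bp
  193–199 → 7 bp
  200–249 → 50 bp
Sorted largest to smallest: 115, 50, 38, 19, 13, 7, 7 bp.

115, 50, 38, 19, 13, 7, 7 bp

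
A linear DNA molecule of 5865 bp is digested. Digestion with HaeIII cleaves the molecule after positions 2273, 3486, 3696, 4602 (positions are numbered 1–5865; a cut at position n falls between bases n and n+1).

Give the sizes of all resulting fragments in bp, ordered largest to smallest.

Linear molecule, 4 cuts → 5 fragments:
  2273 − 0 = 2273 bp
  3486 − 2273 = 1213 bp
  3696 − 3486 = 210 bp
  4602 − 3696 = 906 bp
  5865 − 4602 = 1263 bp
Sorted largest to smallest: 2273, 1263, 1213, 906, 210 bp.

2273, 1263, 1213, 906, 210 bp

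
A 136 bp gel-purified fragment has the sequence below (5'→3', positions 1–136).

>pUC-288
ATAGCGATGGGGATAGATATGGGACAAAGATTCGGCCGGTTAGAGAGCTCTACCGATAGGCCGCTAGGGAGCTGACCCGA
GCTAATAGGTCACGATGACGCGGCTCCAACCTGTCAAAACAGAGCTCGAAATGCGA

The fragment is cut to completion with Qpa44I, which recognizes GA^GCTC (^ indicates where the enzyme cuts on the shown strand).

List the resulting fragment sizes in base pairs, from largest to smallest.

Qpa44I sites (GAGCTC) start at positions 45, 122.
Qpa44I cuts after base 2 of each site, so after positions 46, 123.
Linear molecule, 2 cuts → 3 fragments:
  1–46 → 46 bp
  47–123 → 77 bp
  124–136 → 13 bp
Sorted largest to smallest: 77, 46, 13 bp.

77, 46, 13 bp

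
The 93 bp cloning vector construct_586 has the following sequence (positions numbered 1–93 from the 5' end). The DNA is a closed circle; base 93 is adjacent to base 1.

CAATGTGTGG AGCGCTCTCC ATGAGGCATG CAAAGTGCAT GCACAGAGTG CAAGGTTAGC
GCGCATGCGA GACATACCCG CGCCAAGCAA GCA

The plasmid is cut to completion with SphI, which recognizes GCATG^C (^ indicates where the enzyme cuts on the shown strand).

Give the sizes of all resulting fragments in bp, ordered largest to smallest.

56, 26, 11 bp

SphI sites (GCATGC) start at positions 26, 37, 63.
SphI cuts after base 5 of each site (before the last base), so after positions 30, 41, 67.
Circular molecule, 3 cuts → 3 fragments:
  31–41 → 11 bp
  42–67 → 26 bp
  68–93 then 1–30 → 26 + 30 = 56 bp
Sorted largest to smallest: 56, 26, 11 bp.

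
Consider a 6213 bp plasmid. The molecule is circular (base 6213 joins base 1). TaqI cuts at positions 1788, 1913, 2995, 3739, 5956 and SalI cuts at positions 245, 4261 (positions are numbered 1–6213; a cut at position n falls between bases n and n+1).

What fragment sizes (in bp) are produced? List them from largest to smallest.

1695, 1543, 1082, 744, 522, 502, 125 bp

Combined cut positions (sorted): 245, 1788, 1913, 2995, 3739, 4261, 5956.
Circular molecule, 7 cuts → 7 fragments:
  1788 − 245 = 1543 bp
  1913 − 1788 = 125 bp
  2995 − 1913 = 1082 bp
  3739 − 2995 = 744 bp
  4261 − 3739 = 522 bp
  5956 − 4261 = 1695 bp
  wrap: 6213 − 5956 + 245 = 502 bp
Sorted largest to smallest: 1695, 1543, 1082, 744, 522, 502, 125 bp.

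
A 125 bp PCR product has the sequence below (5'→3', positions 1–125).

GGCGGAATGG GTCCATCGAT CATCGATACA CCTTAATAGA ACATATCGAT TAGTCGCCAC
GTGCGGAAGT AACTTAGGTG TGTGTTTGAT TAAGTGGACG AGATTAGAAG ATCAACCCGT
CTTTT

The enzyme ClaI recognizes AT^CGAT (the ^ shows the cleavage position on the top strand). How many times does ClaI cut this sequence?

ATCGAT occurs starting at positions 15, 22, 45.
ClaI cuts at 3 sites.

3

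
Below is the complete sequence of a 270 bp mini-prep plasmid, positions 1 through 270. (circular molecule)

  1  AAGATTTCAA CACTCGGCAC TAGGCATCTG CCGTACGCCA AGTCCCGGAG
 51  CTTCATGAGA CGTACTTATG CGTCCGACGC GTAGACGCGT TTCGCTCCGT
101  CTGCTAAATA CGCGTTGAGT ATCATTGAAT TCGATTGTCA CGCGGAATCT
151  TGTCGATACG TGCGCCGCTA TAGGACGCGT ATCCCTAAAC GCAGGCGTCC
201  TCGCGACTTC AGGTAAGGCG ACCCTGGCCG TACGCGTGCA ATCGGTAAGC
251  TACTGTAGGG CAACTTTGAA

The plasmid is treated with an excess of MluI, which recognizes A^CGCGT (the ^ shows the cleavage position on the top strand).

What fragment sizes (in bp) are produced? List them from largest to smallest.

MluI sites (ACGCGT) start at positions 77, 85, 110, 175, 232.
MluI cuts after the first base of each site, so after positions 77, 85, 110, 175, 232.
Circular molecule, 5 cuts → 5 fragments:
  78–85 → 8 bp
  86–110 → 25 bp
  111–175 → 65 bp
  176–232 → 57 bp
  233–270 then 1–77 → 38 + 77 = 115 bp
Sorted largest to smallest: 115, 65, 57, 25, 8 bp.

115, 65, 57, 25, 8 bp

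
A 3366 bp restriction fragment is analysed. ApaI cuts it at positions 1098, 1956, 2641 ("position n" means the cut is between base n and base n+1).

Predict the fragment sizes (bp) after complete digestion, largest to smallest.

Linear molecule, 3 cuts → 4 fragments:
  1098 − 0 = 1098 bp
  1956 − 1098 = 858 bp
  2641 − 1956 = 685 bp
  3366 − 2641 = 725 bp
Sorted largest to smallest: 1098, 858, 725, 685 bp.

1098, 858, 725, 685 bp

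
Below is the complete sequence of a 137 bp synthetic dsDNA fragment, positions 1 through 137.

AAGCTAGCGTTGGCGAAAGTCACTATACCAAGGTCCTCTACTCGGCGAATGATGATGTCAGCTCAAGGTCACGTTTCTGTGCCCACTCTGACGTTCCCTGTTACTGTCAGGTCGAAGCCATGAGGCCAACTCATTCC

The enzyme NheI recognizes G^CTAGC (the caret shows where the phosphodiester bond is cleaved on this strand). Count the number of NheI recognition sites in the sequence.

1

GCTAGC occurs starting at position 3.
NheI cuts at 1 site.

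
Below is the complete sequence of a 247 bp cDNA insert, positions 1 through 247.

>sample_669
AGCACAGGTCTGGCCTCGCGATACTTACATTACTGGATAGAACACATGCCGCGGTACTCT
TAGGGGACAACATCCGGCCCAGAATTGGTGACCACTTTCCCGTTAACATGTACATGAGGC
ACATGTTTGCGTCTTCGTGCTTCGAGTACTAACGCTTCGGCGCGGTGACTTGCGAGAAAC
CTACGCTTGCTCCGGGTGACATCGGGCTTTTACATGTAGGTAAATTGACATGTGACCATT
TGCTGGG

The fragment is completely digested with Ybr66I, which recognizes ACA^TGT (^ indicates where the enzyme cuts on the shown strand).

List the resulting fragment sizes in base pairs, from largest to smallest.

108, 91, 17, 16, 15 bp

Ybr66I sites (ACATGT) start at positions 106, 121, 212, 228.
Ybr66I cuts after base 3 of each site, so after positions 108, 123, 214, 230.
Linear molecule, 4 cuts → 5 fragments:
  1–108 → 108 bp
  109–123 → 15 bp
  124–214 → 91 bp
  215–230 → 16 bp
  231–247 → 17 bp
Sorted largest to smallest: 108, 91, 17, 16, 15 bp.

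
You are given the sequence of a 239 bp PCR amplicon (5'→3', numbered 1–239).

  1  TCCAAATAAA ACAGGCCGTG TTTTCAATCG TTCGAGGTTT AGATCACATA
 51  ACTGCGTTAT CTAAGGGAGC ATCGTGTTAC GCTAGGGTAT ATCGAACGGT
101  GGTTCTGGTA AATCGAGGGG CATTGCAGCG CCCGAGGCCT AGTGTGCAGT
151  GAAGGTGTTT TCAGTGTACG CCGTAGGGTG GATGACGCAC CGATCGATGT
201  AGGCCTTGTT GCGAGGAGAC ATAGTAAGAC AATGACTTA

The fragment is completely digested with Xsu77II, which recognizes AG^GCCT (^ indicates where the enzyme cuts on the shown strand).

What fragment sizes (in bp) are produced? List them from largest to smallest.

136, 66, 37 bp

Xsu77II sites (AGGCCT) start at positions 135, 201.
Xsu77II cuts after base 2 of each site, so after positions 136, 202.
Linear molecule, 2 cuts → 3 fragments:
  1–136 → 136 bp
  137–202 → 66 bp
  203–239 → 37 bp
Sorted largest to smallest: 136, 66, 37 bp.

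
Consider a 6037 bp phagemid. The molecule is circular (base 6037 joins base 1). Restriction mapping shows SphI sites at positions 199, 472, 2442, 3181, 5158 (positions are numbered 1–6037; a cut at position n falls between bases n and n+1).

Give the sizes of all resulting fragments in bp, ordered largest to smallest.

Circular molecule, 5 cuts → 5 fragments:
  472 − 199 = 273 bp
  2442 − 472 = 1970 bp
  3181 − 2442 = 739 bp
  5158 − 3181 = 1977 bp
  wrap: 6037 − 5158 + 199 = 1078 bp
Sorted largest to smallest: 1977, 1970, 1078, 739, 273 bp.

1977, 1970, 1078, 739, 273 bp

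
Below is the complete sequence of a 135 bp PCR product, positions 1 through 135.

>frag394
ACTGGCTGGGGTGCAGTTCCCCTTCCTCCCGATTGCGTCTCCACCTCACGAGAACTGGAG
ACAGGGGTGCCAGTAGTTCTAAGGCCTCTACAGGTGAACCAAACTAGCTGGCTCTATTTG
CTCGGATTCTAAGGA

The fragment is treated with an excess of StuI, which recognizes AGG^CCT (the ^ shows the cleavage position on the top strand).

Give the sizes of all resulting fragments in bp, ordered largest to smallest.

84, 51 bp

The StuI site (AGGCCT) starts at position 82.
StuI cuts after base 3 of each site, so after position 84.
Linear molecule, 1 cut → 2 fragments:
  1–84 → 84 bp
  85–135 → 51 bp
Sorted largest to smallest: 84, 51 bp.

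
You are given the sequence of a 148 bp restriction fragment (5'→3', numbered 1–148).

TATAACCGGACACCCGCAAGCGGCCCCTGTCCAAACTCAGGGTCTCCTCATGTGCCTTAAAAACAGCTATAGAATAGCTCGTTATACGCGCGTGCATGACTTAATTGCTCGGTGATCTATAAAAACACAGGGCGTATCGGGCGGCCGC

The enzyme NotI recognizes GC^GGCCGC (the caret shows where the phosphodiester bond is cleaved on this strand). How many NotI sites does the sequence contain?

1

GCGGCCGC occurs starting at position 141.
NotI cuts at 1 site.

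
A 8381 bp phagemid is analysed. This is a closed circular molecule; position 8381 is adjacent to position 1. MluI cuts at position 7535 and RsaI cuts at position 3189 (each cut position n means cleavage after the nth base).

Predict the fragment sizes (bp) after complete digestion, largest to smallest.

Combined cut positions (sorted): 3189, 7535.
Circular molecule, 2 cuts → 2 fragments:
  7535 − 3189 = 4346 bp
  wrap: 8381 − 7535 + 3189 = 4035 bp
Sorted largest to smallest: 4346, 4035 bp.

4346, 4035 bp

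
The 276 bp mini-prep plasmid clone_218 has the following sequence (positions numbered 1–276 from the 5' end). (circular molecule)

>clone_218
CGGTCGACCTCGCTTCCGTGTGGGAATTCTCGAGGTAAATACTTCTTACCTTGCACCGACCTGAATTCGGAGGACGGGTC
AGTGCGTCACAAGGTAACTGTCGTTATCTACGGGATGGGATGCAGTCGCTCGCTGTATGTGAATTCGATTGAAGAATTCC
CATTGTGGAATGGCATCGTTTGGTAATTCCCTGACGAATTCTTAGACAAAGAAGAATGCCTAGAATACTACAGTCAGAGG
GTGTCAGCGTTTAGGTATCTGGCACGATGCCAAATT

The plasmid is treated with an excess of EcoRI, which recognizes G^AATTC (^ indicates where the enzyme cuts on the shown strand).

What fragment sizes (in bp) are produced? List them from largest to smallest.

104, 78, 42, 39, 13 bp

EcoRI sites (GAATTC) start at positions 24, 63, 141, 154, 196.
EcoRI cuts after the first base of each site, so after positions 24, 63, 141, 154, 196.
Circular molecule, 5 cuts → 5 fragments:
  25–63 → 39 bp
  64–141 → 78 bp
  142–154 → 13 bp
  155–196 → 42 bp
  197–276 then 1–24 → 80 + 24 = 104 bp
Sorted largest to smallest: 104, 78, 42, 39, 13 bp.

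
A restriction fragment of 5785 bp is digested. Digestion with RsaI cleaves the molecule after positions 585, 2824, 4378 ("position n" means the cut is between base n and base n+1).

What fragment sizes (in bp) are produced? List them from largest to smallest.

Linear molecule, 3 cuts → 4 fragments:
  585 − 0 = 585 bp
  2824 − 585 = 2239 bp
  4378 − 2824 = 1554 bp
  5785 − 4378 = 1407 bp
Sorted largest to smallest: 2239, 1554, 1407, 585 bp.

2239, 1554, 1407, 585 bp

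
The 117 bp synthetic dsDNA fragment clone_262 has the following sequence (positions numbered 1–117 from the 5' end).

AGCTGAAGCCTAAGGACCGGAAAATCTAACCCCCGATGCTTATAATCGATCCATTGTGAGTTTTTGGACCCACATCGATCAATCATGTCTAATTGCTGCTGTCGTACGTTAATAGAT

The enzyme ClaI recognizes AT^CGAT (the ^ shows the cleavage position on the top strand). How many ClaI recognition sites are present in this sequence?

2

ATCGAT occurs starting at positions 45, 74.
ClaI cuts at 2 sites.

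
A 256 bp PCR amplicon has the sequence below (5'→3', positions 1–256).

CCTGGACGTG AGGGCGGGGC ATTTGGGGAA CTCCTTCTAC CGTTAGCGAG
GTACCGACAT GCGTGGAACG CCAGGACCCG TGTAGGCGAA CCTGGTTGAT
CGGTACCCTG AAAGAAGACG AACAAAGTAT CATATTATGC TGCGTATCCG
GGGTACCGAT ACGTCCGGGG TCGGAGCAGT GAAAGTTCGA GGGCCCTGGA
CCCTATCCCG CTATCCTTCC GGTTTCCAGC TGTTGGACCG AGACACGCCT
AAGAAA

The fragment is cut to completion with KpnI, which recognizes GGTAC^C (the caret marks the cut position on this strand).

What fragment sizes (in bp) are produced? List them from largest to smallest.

KpnI sites (GGTACC) start at positions 50, 102, 152.
KpnI cuts after base 5 of each site (before the last base), so after positions 54, 106, 156.
Linear molecule, 3 cuts → 4 fragments:
  1–54 → 54 bp
  55–106 → 52 bp
  107–156 → 50 bp
  157–256 → 100 bp
Sorted largest to smallest: 100, 54, 52, 50 bp.

100, 54, 52, 50 bp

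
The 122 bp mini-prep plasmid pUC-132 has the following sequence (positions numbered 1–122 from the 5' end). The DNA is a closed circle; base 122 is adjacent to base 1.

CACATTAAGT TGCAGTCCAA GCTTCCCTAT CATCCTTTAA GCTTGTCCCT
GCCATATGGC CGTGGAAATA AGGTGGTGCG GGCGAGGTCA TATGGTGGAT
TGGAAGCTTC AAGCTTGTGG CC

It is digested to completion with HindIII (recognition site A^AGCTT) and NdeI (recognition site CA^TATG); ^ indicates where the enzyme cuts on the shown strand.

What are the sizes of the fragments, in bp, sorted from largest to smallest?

HindIII sites (AAGCTT) start at positions 19, 39, 104, 111.
HindIII cuts after the first base of each site, so after positions 19, 39, 104, 111.
NdeI sites (CATATG) start at positions 53, 89.
NdeI cuts after base 2 of each site, so after positions 54, 90.
Combined cut positions: 19, 39, 54, 90, 104, 111.
Circular molecule, 6 cuts → 6 fragments:
  20–39 → 20 bp
  40–54 → 15 bp
  55–90 → 36 bp
  91–104 → 14 bp
  105–111 → 7 bp
  112–122 then 1–19 → 11 + 19 = 30 bp
Sorted largest to smallest: 36, 30, 20, 15, 14, 7 bp.

36, 30, 20, 15, 14, 7 bp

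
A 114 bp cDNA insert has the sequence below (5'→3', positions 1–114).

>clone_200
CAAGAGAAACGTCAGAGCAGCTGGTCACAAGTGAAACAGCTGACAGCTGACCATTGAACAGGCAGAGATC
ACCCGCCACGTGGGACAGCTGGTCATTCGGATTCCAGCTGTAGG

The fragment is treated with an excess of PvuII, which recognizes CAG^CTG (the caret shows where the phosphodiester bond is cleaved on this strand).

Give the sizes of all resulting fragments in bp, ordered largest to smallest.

PvuII sites (CAGCTG) start at positions 18, 37, 44, 86, 105.
PvuII cuts after base 3 of each site, so after positions 20, 39, 46, 88, 107.
Linear molecule, 5 cuts → 6 fragments:
  1–20 → 20 bp
  21–39 → 19 bp
  40–46 → 7 bp
  47–88 → 42 bp
  89–107 → 19 bp
  108–114 → 7 bp
Sorted largest to smallest: 42, 20, 19, 19, 7, 7 bp.

42, 20, 19, 19, 7, 7 bp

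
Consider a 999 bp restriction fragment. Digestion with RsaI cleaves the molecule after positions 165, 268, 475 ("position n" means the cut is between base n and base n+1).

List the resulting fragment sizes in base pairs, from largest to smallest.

524, 207, 165, 103 bp

Linear molecule, 3 cuts → 4 fragments:
  165 − 0 = 165 bp
  268 − 165 = 103 bp
  475 − 268 = 207 bp
  999 − 475 = 524 bp
Sorted largest to smallest: 524, 207, 165, 103 bp.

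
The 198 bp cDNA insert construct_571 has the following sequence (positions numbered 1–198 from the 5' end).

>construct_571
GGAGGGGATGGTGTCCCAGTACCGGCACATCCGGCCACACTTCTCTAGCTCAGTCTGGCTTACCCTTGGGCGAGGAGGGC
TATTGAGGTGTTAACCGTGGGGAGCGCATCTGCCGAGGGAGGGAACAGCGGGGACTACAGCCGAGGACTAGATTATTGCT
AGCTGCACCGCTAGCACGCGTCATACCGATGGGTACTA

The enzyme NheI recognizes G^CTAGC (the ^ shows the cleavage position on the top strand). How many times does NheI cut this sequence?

GCTAGC occurs starting at positions 158, 170.
NheI cuts at 2 sites.

2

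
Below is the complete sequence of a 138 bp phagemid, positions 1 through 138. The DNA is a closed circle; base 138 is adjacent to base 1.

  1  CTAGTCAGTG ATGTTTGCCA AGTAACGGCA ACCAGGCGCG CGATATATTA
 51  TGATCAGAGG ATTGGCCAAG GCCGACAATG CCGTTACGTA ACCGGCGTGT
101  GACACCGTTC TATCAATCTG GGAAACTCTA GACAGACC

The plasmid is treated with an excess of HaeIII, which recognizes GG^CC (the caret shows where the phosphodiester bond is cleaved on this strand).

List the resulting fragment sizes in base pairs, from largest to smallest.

132, 6 bp

HaeIII sites (GGCC) start at positions 64, 70.
HaeIII cuts after base 2 of each site, so after positions 65, 71.
Circular molecule, 2 cuts → 2 fragments:
  66–71 → 6 bp
  72–138 then 1–65 → 67 + 65 = 132 bp
Sorted largest to smallest: 132, 6 bp.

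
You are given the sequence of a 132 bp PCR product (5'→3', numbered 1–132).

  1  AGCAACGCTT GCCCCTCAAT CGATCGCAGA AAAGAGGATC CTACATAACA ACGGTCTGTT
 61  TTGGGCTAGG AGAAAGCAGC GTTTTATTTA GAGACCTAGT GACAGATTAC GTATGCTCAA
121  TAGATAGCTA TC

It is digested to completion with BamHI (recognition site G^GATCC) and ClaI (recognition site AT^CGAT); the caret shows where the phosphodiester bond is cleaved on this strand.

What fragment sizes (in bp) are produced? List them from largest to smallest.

The BamHI site (GGATCC) starts at position 36.
BamHI cuts after the first base of each site, so after position 36.
The ClaI site (ATCGAT) starts at position 19.
ClaI cuts after base 2 of each site, so after position 20.
Combined cut positions: 20, 36.
Linear molecule, 2 cuts → 3 fragments:
  1–20 → 20 bp
  21–36 → 16 bp
  37–132 → 96 bp
Sorted largest to smallest: 96, 20, 16 bp.

96, 20, 16 bp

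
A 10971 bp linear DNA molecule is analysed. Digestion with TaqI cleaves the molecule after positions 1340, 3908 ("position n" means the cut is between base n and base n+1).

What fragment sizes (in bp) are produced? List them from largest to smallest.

7063, 2568, 1340 bp

Linear molecule, 2 cuts → 3 fragments:
  1340 − 0 = 1340 bp
  3908 − 1340 = 2568 bp
  10971 − 3908 = 7063 bp
Sorted largest to smallest: 7063, 2568, 1340 bp.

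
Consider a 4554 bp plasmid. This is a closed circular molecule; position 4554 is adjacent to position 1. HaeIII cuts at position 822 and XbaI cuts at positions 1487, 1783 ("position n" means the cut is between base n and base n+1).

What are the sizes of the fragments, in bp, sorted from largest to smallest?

Combined cut positions (sorted): 822, 1487, 1783.
Circular molecule, 3 cuts → 3 fragments:
  1487 − 822 = 665 bp
  1783 − 1487 = 296 bp
  wrap: 4554 − 1783 + 822 = 3593 bp
Sorted largest to smallest: 3593, 665, 296 bp.

3593, 665, 296 bp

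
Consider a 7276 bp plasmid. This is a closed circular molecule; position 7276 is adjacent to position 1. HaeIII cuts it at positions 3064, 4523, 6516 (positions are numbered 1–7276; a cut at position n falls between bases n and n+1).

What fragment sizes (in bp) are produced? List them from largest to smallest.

Circular molecule, 3 cuts → 3 fragments:
  4523 − 3064 = 1459 bp
  6516 − 4523 = 1993 bp
  wrap: 7276 − 6516 + 3064 = 3824 bp
Sorted largest to smallest: 3824, 1993, 1459 bp.

3824, 1993, 1459 bp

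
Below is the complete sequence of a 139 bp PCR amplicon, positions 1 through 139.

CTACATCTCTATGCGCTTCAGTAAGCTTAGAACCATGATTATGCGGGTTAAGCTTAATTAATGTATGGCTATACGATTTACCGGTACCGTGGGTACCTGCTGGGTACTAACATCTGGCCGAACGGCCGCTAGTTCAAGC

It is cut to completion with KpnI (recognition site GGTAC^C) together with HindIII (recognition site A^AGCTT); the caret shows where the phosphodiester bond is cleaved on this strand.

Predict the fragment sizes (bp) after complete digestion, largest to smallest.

43, 37, 27, 23, 9 bp

KpnI sites (GGTACC) start at positions 83, 92.
KpnI cuts after base 5 of each site (before the last base), so after positions 87, 96.
HindIII sites (AAGCTT) start at positions 23, 50.
HindIII cuts after the first base of each site, so after positions 23, 50.
Combined cut positions: 23, 50, 87, 96.
Linear molecule, 4 cuts → 5 fragments:
  1–23 → 23 bp
  24–50 → 27 bp
  51–87 → 37 bp
  88–96 → 9 bp
  97–139 → 43 bp
Sorted largest to smallest: 43, 37, 27, 23, 9 bp.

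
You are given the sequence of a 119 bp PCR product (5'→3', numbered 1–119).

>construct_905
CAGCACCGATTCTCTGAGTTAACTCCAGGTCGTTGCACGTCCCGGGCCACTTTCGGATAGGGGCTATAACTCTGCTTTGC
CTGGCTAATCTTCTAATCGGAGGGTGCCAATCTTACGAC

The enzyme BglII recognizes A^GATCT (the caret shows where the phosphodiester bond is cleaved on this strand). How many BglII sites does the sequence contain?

0

No occurrence of AGATCT is present in the sequence.
BglII does not cut: 0 sites.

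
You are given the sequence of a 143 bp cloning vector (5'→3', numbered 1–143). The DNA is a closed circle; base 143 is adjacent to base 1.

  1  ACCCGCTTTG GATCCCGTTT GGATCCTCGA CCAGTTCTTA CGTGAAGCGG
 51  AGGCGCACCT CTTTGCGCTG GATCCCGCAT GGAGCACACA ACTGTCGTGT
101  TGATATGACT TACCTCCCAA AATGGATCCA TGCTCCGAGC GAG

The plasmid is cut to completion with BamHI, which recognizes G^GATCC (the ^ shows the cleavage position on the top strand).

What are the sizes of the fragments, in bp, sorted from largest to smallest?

54, 49, 29, 11 bp

BamHI sites (GGATCC) start at positions 10, 21, 70, 124.
BamHI cuts after the first base of each site, so after positions 10, 21, 70, 124.
Circular molecule, 4 cuts → 4 fragments:
  11–21 → 11 bp
  22–70 → 49 bp
  71–124 → 54 bp
  125–143 then 1–10 → 19 + 10 = 29 bp
Sorted largest to smallest: 54, 49, 29, 11 bp.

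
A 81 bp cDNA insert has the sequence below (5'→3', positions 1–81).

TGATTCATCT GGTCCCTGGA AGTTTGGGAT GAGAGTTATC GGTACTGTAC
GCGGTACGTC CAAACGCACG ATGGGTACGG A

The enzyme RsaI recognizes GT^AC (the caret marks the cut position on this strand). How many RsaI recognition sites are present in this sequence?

GTAC occurs starting at positions 42, 47, 54, 75.
RsaI cuts at 4 sites.

4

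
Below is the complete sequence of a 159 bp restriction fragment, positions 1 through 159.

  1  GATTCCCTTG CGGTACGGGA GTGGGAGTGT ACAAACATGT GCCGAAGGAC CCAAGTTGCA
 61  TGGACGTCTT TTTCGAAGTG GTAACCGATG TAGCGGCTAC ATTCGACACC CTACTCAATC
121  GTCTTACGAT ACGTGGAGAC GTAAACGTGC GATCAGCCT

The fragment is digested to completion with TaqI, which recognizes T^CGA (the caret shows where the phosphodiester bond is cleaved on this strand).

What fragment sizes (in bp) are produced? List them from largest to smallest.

TaqI sites (TCGA) start at positions 73, 103.
TaqI cuts after the first base of each site, so after positions 73, 103.
Linear molecule, 2 cuts → 3 fragments:
  1–73 → 73 bp
  74–103 → 30 bp
  104–159 → 56 bp
Sorted largest to smallest: 73, 56, 30 bp.

73, 56, 30 bp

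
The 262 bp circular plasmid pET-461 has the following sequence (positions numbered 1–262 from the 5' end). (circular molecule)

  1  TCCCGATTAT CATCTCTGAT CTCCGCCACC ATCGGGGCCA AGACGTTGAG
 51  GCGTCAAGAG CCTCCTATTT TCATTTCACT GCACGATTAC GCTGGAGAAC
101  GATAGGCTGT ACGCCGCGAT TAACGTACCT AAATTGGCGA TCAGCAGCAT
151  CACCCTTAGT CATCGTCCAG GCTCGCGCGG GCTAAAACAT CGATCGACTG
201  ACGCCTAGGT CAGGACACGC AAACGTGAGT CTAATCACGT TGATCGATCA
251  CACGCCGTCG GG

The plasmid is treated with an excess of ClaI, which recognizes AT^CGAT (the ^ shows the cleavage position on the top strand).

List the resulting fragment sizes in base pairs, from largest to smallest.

ClaI sites (ATCGAT) start at positions 189, 243.
ClaI cuts after base 2 of each site, so after positions 190, 244.
Circular molecule, 2 cuts → 2 fragments:
  191–244 → 54 bp
  245–262 then 1–190 → 18 + 190 = 208 bp
Sorted largest to smallest: 208, 54 bp.

208, 54 bp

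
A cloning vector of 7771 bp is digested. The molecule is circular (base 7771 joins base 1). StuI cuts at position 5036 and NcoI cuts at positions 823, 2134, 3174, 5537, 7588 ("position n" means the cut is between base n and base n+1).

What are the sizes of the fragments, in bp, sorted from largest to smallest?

2051, 1862, 1311, 1040, 1006, 501 bp

Combined cut positions (sorted): 823, 2134, 3174, 5036, 5537, 7588.
Circular molecule, 6 cuts → 6 fragments:
  2134 − 823 = 1311 bp
  3174 − 2134 = 1040 bp
  5036 − 3174 = 1862 bp
  5537 − 5036 = 501 bp
  7588 − 5537 = 2051 bp
  wrap: 7771 − 7588 + 823 = 1006 bp
Sorted largest to smallest: 2051, 1862, 1311, 1040, 1006, 501 bp.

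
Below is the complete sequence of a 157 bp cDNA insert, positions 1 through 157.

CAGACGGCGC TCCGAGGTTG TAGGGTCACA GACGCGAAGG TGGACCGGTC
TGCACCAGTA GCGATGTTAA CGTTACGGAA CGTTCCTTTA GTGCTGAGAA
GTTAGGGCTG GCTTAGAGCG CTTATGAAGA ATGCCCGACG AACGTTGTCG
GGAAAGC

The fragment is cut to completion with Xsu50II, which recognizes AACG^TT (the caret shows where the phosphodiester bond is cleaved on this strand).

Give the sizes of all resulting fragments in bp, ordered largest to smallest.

72, 62, 13, 10 bp

Xsu50II sites (AACGTT) start at positions 69, 79, 141.
Xsu50II cuts after base 4 of each site, so after positions 72, 82, 144.
Linear molecule, 3 cuts → 4 fragments:
  1–72 → 72 bp
  73–82 → 10 bp
  83–144 → 62 bp
  145–157 → 13 bp
Sorted largest to smallest: 72, 62, 13, 10 bp.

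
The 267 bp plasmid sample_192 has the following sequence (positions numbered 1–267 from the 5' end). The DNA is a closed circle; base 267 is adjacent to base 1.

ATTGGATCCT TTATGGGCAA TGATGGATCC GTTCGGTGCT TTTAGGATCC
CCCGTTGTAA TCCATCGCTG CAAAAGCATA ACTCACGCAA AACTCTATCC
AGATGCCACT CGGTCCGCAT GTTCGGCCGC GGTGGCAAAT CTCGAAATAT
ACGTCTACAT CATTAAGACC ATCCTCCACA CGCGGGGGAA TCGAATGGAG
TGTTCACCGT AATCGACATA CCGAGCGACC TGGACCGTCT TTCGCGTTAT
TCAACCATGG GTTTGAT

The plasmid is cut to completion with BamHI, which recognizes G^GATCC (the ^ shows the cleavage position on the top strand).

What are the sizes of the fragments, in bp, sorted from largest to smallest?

BamHI sites (GGATCC) start at positions 4, 25, 45.
BamHI cuts after the first base of each site, so after positions 4, 25, 45.
Circular molecule, 3 cuts → 3 fragments:
  5–25 → 21 bp
  26–45 → 20 bp
  46–267 then 1–4 → 222 + 4 = 226 bp
Sorted largest to smallest: 226, 21, 20 bp.

226, 21, 20 bp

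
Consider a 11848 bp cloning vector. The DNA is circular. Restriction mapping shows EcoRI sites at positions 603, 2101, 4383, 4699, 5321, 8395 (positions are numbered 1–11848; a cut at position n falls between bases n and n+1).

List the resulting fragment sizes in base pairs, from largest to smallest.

Circular molecule, 6 cuts → 6 fragments:
  2101 − 603 = 1498 bp
  4383 − 2101 = 2282 bp
  4699 − 4383 = 316 bp
  5321 − 4699 = 622 bp
  8395 − 5321 = 3074 bp
  wrap: 11848 − 8395 + 603 = 4056 bp
Sorted largest to smallest: 4056, 3074, 2282, 1498, 622, 316 bp.

4056, 3074, 2282, 1498, 622, 316 bp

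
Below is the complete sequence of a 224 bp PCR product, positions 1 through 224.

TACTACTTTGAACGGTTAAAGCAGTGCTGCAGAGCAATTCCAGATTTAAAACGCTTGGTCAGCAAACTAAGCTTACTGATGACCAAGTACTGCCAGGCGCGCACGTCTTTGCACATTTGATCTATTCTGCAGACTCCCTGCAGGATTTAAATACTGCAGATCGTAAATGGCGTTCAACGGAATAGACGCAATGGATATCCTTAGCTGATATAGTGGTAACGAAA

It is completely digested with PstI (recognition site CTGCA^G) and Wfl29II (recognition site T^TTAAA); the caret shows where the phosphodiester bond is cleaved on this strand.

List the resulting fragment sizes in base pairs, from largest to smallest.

86, 66, 31, 14, 12, 11, 4 bp

PstI sites (CTGCAG) start at positions 27, 127, 138, 154.
PstI cuts after base 5 of each site (before the last base), so after positions 31, 131, 142, 158.
Wfl29II sites (TTTAAA) start at positions 45, 146.
Wfl29II cuts after the first base of each site, so after positions 45, 146.
Combined cut positions: 31, 45, 131, 142, 146, 158.
Linear molecule, 6 cuts → 7 fragments:
  1–31 → 31 bp
  32–45 → 14 bp
  46–131 → 86 bp
  132–142 → 11 bp
  143–146 → 4 bp
  147–158 → 12 bp
  159–224 → 66 bp
Sorted largest to smallest: 86, 66, 31, 14, 12, 11, 4 bp.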